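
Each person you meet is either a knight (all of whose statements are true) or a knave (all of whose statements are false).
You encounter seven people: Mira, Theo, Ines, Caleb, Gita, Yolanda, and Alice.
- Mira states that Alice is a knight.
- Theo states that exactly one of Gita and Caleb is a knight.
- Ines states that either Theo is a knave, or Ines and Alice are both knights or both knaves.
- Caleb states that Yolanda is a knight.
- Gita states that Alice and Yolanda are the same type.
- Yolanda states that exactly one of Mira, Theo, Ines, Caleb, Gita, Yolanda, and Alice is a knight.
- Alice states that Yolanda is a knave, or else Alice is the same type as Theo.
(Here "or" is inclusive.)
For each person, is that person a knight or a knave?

As a knight, Mira's statement "Alice is a knight" should be True; it is.
Theo is a knave, so "exactly one of Gita and Caleb is a knight" must be false — and it is.
Since Ines is a knight, "either Theo is a knave, or Ines and Alice are both knights or both knaves" needs to be True, which holds.
Caleb is a knave, so "Yolanda is a knight" must be false — and it is.
Gita is a knave, so "Alice and Yolanda are the same type" must be false — and it is.
As a knave, Yolanda's statement "exactly one of Mira, Theo, Ines, Caleb, Gita, Yolanda, and Alice is a knight" should be false; it is.
Alice is a knight, and the claim "Yolanda is a knave, or else Alice is the same type as Theo" is indeed True.

Mira is a knight, Theo is a knave, Ines is a knight, Caleb is a knave, Gita is a knave, Yolanda is a knave, and Alice is a knight.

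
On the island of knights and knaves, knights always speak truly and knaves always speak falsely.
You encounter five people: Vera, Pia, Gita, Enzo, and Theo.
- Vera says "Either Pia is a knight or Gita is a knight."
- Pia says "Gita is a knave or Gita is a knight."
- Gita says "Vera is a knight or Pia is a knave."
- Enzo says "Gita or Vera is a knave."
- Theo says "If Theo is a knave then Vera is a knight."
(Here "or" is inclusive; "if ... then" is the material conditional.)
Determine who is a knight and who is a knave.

Since Vera is a knight, "either Pia is a knight or Gita is a knight" needs to be true, which holds.
As a knight, Pia's statement "Gita is a knave or Gita is a knight" should be true; it is.
Gita (knight): "Vera is a knight or Pia is a knave" — true. ✓
Since Enzo is a knave, "Gita or Vera is a knave" needs to be False, which holds.
As a knight, Theo's statement "if Theo is a knave then Vera is a knight" should be true; it is.

Vera is a knight, Pia is a knight, Gita is a knight, Enzo is a knave, and Theo is a knight.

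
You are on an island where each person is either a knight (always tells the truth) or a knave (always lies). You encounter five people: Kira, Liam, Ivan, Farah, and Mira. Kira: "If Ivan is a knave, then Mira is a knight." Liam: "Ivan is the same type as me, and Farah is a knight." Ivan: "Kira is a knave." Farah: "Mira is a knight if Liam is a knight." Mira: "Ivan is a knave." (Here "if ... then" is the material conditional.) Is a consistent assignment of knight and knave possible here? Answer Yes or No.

No

Checking all 32 assignments, each has at least one speaker whose statement's truth value contradicts their type.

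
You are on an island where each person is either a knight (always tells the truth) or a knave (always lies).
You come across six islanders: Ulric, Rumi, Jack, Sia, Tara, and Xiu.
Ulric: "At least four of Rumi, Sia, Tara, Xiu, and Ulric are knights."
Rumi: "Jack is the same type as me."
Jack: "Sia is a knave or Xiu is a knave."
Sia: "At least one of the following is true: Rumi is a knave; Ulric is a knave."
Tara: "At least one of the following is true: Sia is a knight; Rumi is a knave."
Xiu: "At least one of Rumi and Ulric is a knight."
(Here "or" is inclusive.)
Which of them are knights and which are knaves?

Ulric is a knave, Rumi is a knave, Jack is a knight, Sia is a knight, Tara is a knight, and Xiu is a knave.

Ulric is a knave; "at least four of Rumi, Sia, Tara, Xiu, and Ulric are knights" is false, as required.
Rumi is a knave; "Jack is the same type as me" is false, as required.
As a knight, Jack's statement "Sia is a knave or Xiu is a knave" should be true; it is.
Sia is a knight, so "at least one of the following is true: Rumi is a knave; Ulric is a knave" must be true — and it is.
Since Tara is a knight, "at least one of the following is true: Sia is a knight; Rumi is a knave" needs to be true, which holds.
Xiu is a knave; "at least one of Rumi and Ulric is a knight" is false, as required.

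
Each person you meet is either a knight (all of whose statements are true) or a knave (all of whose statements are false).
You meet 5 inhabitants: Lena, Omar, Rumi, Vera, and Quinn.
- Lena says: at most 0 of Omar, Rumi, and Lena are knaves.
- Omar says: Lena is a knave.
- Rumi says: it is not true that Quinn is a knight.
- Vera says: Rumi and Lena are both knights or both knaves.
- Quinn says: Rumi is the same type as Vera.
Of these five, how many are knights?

2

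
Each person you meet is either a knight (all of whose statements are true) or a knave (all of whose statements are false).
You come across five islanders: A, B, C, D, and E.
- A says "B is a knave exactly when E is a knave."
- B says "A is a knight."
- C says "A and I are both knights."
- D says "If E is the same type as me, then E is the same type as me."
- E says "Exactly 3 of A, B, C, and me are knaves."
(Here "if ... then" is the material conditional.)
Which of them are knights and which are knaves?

Suppose A is a knight. Then A's statement "B is a knave exactly when E is a knave" would have to be true. Checking the 16 ways to assign the others, none is consistent with every speaker.
(For instance, with B=knave, C=knave, D=knight, E=knight, A's claim "B is a knave exactly when E is a knave" comes out false where it would need to be true.)
So A must be a knave, making "B is a knave exactly when E is a knave" false. Taking A=knave, B=knave, C=knave, D=knight, E=knight, each remaining statement checks out:
  B (knave): "A is a knight" — false. ✓
  C (knave): "A and I are both knights" — false. ✓
  D (knight): "if E is the same type as me, then E is the same type as me" — true. ✓
  E (knight): "exactly 3 of A, B, C, and me are knaves" — true. ✓
This is the unique consistent assignment.

A is a knave, B is a knave, C is a knave, D is a knight, and E is a knight.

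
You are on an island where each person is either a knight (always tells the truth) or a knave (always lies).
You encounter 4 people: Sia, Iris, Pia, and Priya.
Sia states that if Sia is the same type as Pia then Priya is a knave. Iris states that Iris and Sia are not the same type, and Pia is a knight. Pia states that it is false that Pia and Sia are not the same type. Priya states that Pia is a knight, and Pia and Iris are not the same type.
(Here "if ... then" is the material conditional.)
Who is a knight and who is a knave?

Sia is a knight, Iris is a knave, Pia is a knave, and Priya is a knave.

Suppose Sia is a knave. Then Sia's statement "if Sia is the same type as Pia then Priya is a knave" would have to be false. Checking the 8 ways to assign the others, none is consistent with every speaker.
(For instance, with Iris=knave, Pia=knave, Priya=knave, Sia's claim "if Sia is the same type as Pia then Priya is a knave" comes out true where it would need to be false.)
So Sia must be a knight, making "if Sia is the same type as Pia then Priya is a knave" true. Taking Sia=knight, Iris=knave, Pia=knave, Priya=knave, each remaining statement checks out:
  Iris (knave): "Iris and Sia are not the same type, and Pia is a knight" — false. ✓
  Pia (knave): "it is false that Pia and Sia are not the same type" — false. ✓
  Priya (knave): "Pia is a knight, and Pia and Iris are not the same type" — false. ✓
This is the unique consistent assignment.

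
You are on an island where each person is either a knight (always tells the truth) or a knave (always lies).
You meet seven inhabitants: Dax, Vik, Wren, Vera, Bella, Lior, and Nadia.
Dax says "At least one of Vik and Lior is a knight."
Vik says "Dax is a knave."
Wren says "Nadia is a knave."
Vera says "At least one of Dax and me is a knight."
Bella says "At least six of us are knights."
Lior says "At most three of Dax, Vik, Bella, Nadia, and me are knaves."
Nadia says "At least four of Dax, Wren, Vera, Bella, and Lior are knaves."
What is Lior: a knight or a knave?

Lior is a knight.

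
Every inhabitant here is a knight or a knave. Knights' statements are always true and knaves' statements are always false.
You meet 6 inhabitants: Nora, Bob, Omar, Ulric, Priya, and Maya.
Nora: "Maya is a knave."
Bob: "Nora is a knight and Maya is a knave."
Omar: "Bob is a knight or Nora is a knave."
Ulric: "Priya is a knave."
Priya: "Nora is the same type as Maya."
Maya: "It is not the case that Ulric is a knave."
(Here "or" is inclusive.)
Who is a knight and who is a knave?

Nora (knave): "Maya is a knave" — False. ✓
Bob is a knave, so "Nora is a knight and Maya is a knave" must be False — and it is.
Since Omar is a knight, "Bob is a knight or Nora is a knave" needs to be true, which holds.
As a knight, Ulric's statement "Priya is a knave" should be true; it is.
Priya is a knave, so "Nora is the same type as Maya" must be False — and it is.
Maya is a knight, and the claim "it is not the case that Ulric is a knave" is indeed true.

Nora is a knave, Bob is a knave, Omar is a knight, Ulric is a knight, Priya is a knave, and Maya is a knight.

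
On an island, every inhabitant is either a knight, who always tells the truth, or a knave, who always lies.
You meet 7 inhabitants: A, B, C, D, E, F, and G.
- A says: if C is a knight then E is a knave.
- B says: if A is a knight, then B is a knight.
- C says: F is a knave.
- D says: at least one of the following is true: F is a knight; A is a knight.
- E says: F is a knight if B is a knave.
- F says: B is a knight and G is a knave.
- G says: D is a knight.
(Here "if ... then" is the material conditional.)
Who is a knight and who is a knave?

A is a knight, B is a knave, C is a knight, D is a knight, E is a knave, F is a knave, and G is a knight.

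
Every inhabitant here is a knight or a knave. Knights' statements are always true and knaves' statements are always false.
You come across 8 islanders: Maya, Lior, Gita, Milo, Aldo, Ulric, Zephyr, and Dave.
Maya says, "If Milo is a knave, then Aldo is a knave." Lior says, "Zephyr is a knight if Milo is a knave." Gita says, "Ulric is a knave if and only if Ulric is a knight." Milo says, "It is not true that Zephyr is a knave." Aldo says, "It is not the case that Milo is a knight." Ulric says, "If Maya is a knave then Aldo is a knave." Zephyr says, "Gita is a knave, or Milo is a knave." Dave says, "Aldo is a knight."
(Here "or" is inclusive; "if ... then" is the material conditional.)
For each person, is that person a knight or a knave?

Maya is a knight, so "if Milo is a knave, then Aldo is a knave" must be true — and it is.
Since Lior is a knight, "Zephyr is a knight if Milo is a knave" needs to be true, which holds.
Gita is a knave, so "Ulric is a knave if and only if Ulric is a knight" must be false — and it is.
Milo is a knight, and the claim "it is not true that Zephyr is a knave" is indeed true.
As a knave, Aldo's statement "it is not the case that Milo is a knight" should be false; it is.
Ulric (knight): "if Maya is a knave then Aldo is a knave" — true. ✓
Zephyr (knight): "Gita is a knave, or Milo is a knave" — true. ✓
Dave is a knave; "Aldo is a knight" is false, as required.

Knights: Maya, Lior, Milo, Ulric, and Zephyr. Knaves: Gita, Aldo, and Dave.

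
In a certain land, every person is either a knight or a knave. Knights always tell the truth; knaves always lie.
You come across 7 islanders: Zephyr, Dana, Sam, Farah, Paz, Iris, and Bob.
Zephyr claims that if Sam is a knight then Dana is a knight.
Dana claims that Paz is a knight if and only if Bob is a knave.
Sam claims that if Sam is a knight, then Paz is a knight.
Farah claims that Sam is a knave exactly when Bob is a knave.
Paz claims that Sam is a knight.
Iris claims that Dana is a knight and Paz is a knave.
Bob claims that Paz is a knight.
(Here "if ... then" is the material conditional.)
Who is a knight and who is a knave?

Zephyr is a knave; "if Sam is a knight then Dana is a knight" is false, as required.
Dana is a knave, and the claim "Paz is a knight if and only if Bob is a knave" is indeed false.
Sam is a knight; "if Sam is a knight, then Paz is a knight" is true, as required.
Farah is a knight; "Sam is a knave exactly when Bob is a knave" is true, as required.
Paz is a knight; "Sam is a knight" is true, as required.
Iris is a knave, and the claim "Dana is a knight and Paz is a knave" is indeed false.
Bob is a knight, and the claim "Paz is a knight" is indeed true.

Zephyr is a knave, Dana is a knave, Sam is a knight, Farah is a knight, Paz is a knight, Iris is a knave, and Bob is a knight.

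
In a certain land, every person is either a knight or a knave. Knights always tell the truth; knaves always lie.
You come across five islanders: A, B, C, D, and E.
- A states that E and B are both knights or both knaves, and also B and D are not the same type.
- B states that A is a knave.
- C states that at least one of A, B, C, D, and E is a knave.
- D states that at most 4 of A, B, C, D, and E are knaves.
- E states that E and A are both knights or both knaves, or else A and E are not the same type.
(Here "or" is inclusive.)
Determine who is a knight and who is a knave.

A is a knave, B is a knight, C is a knight, D is a knight, and E is a knight.

Suppose A is a knight. Then A's statement "E and B are both knights or both knaves, and also B and D are not the same type" would have to be true. Checking the 16 ways to assign the others, none is consistent with every speaker.
(For instance, with B=knight, C=knight, D=knight, E=knight, A's claim "E and B are both knights or both knaves, and also B and D are not the same type" comes out false where it would need to be true.)
So A must be a knave, making "E and B are both knights or both knaves, and also B and D are not the same type" false. Taking A=knave, B=knight, C=knight, D=knight, E=knight, each remaining statement checks out:
  B (knight): "A is a knave" — true. ✓
  C (knight): "at least one of A, B, C, D, and E is a knave" — true. ✓
  D (knight): "at most 4 of A, B, C, D, and E are knaves" — true. ✓
  E (knight): "E and A are both knights or both knaves, or else A and E are not the same type" — true. ✓
This is the unique consistent assignment.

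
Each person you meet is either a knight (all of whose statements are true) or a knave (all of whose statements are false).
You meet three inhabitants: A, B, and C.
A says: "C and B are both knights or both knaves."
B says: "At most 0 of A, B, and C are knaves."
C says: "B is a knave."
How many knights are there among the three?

1

The unique consistent assignment is A=knave, B=knave, C=knight.
That has 1 knight.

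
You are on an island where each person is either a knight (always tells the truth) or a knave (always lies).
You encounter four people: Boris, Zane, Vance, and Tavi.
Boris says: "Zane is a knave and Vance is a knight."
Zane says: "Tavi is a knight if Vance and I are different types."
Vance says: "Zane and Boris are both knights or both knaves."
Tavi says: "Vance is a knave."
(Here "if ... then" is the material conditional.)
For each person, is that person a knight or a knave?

Boris is a knave, Zane is a knight, Vance is a knave, and Tavi is a knight.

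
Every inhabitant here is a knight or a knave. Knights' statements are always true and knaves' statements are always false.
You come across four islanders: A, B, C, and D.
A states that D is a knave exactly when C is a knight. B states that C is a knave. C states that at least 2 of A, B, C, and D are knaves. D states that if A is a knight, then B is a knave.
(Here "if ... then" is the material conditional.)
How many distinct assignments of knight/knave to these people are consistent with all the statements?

1

Consistent assignments:
  A=knave, B=knave, C=knight, D=knight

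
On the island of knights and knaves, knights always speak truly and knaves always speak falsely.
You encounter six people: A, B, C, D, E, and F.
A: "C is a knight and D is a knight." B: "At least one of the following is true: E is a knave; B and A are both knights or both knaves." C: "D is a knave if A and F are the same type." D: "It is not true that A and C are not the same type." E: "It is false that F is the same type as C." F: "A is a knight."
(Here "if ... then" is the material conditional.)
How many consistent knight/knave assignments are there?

1

Consistent assignments:
  A=knave, B=knight, C=knave, D=knight, E=knave, F=knave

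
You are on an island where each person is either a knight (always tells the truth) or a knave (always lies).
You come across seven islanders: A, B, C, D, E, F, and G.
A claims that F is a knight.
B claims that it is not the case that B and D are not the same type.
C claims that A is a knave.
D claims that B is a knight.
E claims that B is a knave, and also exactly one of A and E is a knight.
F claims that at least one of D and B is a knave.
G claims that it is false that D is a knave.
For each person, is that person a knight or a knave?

Since A is a knave, "F is a knight" needs to be false, which holds.
As a knight, B's statement "it is not the case that B and D are not the same type" should be true; it is.
Since C is a knight, "A is a knave" needs to be true, which holds.
D is a knight; "B is a knight" is true, as required.
E is a knave, so "B is a knave, and also exactly one of A and E is a knight" must be false — and it is.
F is a knave, and the claim "at least one of D and B is a knave" is indeed false.
G is a knight, and the claim "it is false that D is a knave" is indeed true.

A is a knave, B is a knight, C is a knight, D is a knight, E is a knave, F is a knave, and G is a knight.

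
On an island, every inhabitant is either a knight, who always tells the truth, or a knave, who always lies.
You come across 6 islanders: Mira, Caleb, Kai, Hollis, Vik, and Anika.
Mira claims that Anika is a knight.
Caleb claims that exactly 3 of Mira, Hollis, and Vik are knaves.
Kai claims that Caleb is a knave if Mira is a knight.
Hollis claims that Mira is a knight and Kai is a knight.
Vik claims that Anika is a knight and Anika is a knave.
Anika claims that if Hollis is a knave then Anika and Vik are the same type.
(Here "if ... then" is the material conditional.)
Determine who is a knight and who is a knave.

Mira (knight): "Anika is a knight" — true. ✓
Caleb is a knave; "exactly 3 of Mira, Hollis, and Vik are knaves" is False, as required.
Kai is a knight, and the claim "Caleb is a knave if Mira is a knight" is indeed true.
Hollis (knight): "Mira is a knight and Kai is a knight" — true. ✓
Vik is a knave, and the claim "Anika is a knight and Anika is a knave" is indeed False.
Anika is a knight, and the claim "if Hollis is a knave then Anika and Vik are the same type" is indeed true.

Mira is a knight, Caleb is a knave, Kai is a knight, Hollis is a knight, Vik is a knave, and Anika is a knight.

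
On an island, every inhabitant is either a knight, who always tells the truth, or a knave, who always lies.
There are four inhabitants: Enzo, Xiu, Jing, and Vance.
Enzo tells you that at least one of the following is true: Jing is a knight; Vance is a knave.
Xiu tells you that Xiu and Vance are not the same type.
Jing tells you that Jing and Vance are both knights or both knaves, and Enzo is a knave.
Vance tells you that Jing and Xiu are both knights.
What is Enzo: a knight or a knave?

Enzo is a knight.

Consistent assignments: {Enzo=knight, Xiu=knight, Jing=knave, Vance=knave}; {Enzo=knight, Xiu=knave, Jing=knave, Vance=knave}
In every consistent assignment, Enzo is a knight.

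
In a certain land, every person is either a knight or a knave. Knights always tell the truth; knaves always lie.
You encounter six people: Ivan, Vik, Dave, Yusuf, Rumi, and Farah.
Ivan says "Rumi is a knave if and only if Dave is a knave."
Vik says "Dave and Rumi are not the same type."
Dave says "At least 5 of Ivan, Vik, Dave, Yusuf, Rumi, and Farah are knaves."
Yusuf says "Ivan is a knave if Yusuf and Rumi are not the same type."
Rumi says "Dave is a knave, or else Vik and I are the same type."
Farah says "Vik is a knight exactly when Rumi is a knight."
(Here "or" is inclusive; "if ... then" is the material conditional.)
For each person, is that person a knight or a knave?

Since Ivan is a knave, "Rumi is a knave if and only if Dave is a knave" needs to be false, which holds.
As a knight, Vik's statement "Dave and Rumi are not the same type" should be True; it is.
Dave is a knave; "at least 5 of Ivan, Vik, Dave, Yusuf, Rumi, and Farah are knaves" is false, as required.
Yusuf is a knight, and the claim "Ivan is a knave if Yusuf and Rumi are not the same type" is indeed True.
Rumi is a knight, and the claim "Dave is a knave, or else Vik and I are the same type" is indeed True.
Farah is a knight; "Vik is a knight exactly when Rumi is a knight" is True, as required.

Ivan is a knave, Vik is a knight, Dave is a knave, Yusuf is a knight, Rumi is a knight, and Farah is a knight.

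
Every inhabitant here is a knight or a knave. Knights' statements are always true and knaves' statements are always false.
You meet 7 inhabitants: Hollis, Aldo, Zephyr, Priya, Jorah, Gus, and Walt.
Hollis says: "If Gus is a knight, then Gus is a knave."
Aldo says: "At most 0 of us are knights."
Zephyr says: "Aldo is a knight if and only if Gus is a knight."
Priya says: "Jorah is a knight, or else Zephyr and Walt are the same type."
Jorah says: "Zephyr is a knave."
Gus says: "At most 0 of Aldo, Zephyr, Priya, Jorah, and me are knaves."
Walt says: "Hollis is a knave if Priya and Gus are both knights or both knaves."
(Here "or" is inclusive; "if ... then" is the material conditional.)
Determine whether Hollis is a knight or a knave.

Hollis is a knight.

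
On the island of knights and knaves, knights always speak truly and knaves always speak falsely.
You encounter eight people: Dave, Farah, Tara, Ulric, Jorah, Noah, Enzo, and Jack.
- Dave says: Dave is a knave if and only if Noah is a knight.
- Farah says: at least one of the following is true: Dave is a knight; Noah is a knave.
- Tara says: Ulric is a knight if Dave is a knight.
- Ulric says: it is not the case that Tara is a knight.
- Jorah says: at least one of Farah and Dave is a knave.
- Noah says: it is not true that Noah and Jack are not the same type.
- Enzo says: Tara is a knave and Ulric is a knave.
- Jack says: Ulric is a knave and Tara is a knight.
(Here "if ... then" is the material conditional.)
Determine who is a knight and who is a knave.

Dave is a knave, Farah is a knight, Tara is a knight, Ulric is a knave, Jorah is a knight, Noah is a knave, Enzo is a knave, and Jack is a knight.

Since Dave is a knave, "Dave is a knave if and only if Noah is a knight" needs to be false, which holds.
Farah is a knight, and the claim "at least one of the following is true: Dave is a knight; Noah is a knave" is indeed true.
Tara is a knight; "Ulric is a knight if Dave is a knight" is true, as required.
Since Ulric is a knave, "it is not the case that Tara is a knight" needs to be false, which holds.
Jorah is a knight, so "at least one of Farah and Dave is a knave" must be true — and it is.
As a knave, Noah's statement "it is not true that Noah and Jack are not the same type" should be false; it is.
As a knave, Enzo's statement "Tara is a knave and Ulric is a knave" should be false; it is.
Since Jack is a knight, "Ulric is a knave and Tara is a knight" needs to be true, which holds.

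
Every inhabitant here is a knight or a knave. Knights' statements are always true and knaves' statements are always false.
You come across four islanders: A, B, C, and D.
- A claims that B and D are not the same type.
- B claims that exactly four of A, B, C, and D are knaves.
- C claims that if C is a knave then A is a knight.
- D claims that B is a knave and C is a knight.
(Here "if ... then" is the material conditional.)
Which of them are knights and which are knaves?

A is a knight, B is a knave, C is a knight, and D is a knight.

A is a knight; "B and D are not the same type" is true, as required.
As a knave, B's statement "exactly four of A, B, C, and D are knaves" should be False; it is.
C is a knight, and the claim "if C is a knave then A is a knight" is indeed true.
As a knight, D's statement "B is a knave and C is a knight" should be true; it is.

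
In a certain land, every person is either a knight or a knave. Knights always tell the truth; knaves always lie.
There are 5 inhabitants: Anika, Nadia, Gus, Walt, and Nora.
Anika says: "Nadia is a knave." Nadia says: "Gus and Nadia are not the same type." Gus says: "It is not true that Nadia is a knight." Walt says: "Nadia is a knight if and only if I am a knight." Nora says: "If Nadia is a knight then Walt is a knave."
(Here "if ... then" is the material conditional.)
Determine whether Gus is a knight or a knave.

Consistent assignments: {Anika=knave, Nadia=knight, Gus=knave, Walt=knight, Nora=knave}; {Anika=knave, Nadia=knight, Gus=knave, Walt=knave, Nora=knight}
In every consistent assignment, Gus is a knave.

Gus is a knave.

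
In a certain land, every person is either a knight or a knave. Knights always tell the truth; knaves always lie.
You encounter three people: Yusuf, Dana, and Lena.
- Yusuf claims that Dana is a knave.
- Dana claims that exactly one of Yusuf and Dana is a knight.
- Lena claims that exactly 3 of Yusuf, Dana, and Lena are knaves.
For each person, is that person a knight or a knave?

Suppose Yusuf is a knight. Then Yusuf's statement "Dana is a knave" would have to be true. Checking the 4 ways to assign the others, none is consistent with every speaker.
(For instance, with Dana=knight, Lena=knave, Yusuf's claim "Dana is a knave" comes out false where it would need to be true.)
So Yusuf must be a knave, making "Dana is a knave" false. Taking Yusuf=knave, Dana=knight, Lena=knave, each remaining statement checks out:
  Dana (knight): "exactly one of Yusuf and Dana is a knight" — true. ✓
  Lena (knave): "exactly 3 of Yusuf, Dana, and Lena are knaves" — false. ✓
This is the unique consistent assignment.

Knights: Dana. Knaves: Yusuf and Lena.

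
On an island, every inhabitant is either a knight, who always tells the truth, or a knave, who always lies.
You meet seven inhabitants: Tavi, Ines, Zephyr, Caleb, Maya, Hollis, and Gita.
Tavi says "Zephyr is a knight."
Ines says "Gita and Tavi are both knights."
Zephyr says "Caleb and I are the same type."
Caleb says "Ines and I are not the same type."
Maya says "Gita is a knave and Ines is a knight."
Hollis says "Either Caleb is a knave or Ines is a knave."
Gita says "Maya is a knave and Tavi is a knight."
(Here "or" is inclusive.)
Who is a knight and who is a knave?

Tavi is a knave, Ines is a knave, Zephyr is a knave, Caleb is a knight, Maya is a knave, Hollis is a knight, and Gita is a knave.

Tavi (knave): "Zephyr is a knight" — False. ✓
Ines (knave): "Gita and Tavi are both knights" — False. ✓
Zephyr is a knave, so "Caleb and I are the same type" must be False — and it is.
Caleb is a knight, so "Ines and I are not the same type" must be true — and it is.
Maya (knave): "Gita is a knave and Ines is a knight" — False. ✓
As a knight, Hollis's statement "either Caleb is a knave or Ines is a knave" should be true; it is.
Gita is a knave; "Maya is a knave and Tavi is a knight" is False, as required.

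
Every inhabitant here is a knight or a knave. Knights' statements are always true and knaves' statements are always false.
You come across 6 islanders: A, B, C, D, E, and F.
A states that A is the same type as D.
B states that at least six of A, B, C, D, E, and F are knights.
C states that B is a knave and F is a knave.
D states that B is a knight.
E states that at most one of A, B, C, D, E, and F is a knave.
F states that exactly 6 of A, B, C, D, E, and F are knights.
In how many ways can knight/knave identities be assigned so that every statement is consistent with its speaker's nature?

0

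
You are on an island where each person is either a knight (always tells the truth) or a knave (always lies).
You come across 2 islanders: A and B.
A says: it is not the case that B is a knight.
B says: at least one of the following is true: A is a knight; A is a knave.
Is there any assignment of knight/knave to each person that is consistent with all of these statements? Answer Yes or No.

Yes

One consistent assignment: A=knave, B=knight.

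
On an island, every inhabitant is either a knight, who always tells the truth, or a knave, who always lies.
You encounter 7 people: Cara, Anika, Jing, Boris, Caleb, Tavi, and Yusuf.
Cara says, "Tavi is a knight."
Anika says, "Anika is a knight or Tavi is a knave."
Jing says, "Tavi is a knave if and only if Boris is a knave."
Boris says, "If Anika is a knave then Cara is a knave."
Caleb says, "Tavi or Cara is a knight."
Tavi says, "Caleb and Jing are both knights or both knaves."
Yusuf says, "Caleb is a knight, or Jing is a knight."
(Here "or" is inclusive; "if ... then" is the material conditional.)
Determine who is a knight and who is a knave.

Cara (knight): "Tavi is a knight" — true. ✓
Since Anika is a knight, "Anika is a knight or Tavi is a knave" needs to be true, which holds.
Since Jing is a knight, "Tavi is a knave if and only if Boris is a knave" needs to be true, which holds.
Boris is a knight, so "if Anika is a knave then Cara is a knave" must be true — and it is.
Caleb is a knight, so "Tavi or Cara is a knight" must be true — and it is.
Since Tavi is a knight, "Caleb and Jing are both knights or both knaves" needs to be true, which holds.
Yusuf is a knight; "Caleb is a knight, or Jing is a knight" is true, as required.

Cara is a knight, Anika is a knight, Jing is a knight, Boris is a knight, Caleb is a knight, Tavi is a knight, and Yusuf is a knight.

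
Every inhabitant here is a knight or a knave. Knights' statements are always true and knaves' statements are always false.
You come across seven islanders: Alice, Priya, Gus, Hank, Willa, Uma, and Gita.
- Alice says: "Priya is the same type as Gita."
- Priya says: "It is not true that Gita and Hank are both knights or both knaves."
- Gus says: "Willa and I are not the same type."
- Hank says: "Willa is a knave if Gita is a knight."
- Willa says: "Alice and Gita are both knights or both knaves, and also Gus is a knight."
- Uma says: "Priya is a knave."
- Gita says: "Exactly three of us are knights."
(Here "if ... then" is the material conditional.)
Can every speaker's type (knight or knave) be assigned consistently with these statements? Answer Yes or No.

Yes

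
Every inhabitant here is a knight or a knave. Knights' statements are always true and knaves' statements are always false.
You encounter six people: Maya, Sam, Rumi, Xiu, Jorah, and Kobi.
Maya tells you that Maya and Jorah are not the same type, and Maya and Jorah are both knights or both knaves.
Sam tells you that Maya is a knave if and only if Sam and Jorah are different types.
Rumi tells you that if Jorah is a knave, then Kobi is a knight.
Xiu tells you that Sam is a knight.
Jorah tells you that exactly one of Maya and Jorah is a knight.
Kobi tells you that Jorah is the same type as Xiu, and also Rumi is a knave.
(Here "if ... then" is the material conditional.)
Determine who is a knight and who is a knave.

Maya is a knave, Sam is a knight, Rumi is a knave, Xiu is a knight, Jorah is a knave, and Kobi is a knave.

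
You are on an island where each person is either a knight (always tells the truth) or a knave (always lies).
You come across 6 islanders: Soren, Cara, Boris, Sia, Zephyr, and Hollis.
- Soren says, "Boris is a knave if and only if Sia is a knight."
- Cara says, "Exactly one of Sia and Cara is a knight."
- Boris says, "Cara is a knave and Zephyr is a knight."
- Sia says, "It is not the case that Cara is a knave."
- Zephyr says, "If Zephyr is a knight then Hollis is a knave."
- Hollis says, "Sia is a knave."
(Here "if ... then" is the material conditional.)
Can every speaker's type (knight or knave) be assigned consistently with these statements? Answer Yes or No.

Checking all 64 assignments, each has at least one speaker whose statement's truth value contradicts their type.

No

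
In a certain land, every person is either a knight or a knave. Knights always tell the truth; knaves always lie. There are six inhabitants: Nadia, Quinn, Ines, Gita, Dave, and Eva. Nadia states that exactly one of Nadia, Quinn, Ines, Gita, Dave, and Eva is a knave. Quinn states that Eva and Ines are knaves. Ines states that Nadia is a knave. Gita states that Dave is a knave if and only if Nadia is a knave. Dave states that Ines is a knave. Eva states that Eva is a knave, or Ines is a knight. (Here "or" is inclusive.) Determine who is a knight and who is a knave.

Nadia is a knave, Quinn is a knave, Ines is a knight, Gita is a knight, Dave is a knave, and Eva is a knight.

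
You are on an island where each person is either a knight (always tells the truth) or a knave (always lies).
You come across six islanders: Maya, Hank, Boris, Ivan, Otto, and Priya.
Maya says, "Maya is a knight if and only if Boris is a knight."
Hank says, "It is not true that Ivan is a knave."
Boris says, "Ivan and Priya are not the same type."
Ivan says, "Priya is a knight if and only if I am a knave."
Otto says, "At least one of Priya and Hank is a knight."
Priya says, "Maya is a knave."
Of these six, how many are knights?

5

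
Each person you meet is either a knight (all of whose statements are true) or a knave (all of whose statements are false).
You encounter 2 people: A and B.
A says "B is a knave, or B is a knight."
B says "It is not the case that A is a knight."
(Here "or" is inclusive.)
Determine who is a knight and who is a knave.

A is a knight and B is a knave.

A is a knight, and the claim "B is a knave, or B is a knight" is indeed true.
B (knave): "it is not the case that A is a knight" — false. ✓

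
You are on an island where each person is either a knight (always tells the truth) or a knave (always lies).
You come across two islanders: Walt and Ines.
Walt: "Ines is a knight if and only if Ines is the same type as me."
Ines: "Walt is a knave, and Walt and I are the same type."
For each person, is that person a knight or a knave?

Walt is a knight and Ines is a knave.

As a knight, Walt's statement "Ines is a knight if and only if Ines is the same type as me" should be true; it is.
Ines (knave): "Walt is a knave, and Walt and I are the same type" — false. ✓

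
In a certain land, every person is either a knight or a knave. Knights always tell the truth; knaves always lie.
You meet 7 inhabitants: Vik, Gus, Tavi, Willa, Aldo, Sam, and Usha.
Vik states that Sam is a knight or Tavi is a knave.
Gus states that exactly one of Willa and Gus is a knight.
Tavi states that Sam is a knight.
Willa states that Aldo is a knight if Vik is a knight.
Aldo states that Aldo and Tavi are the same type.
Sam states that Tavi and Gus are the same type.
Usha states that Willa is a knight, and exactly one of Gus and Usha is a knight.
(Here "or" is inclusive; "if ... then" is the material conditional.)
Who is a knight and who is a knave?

Knights: Vik, Gus, Tavi, and Sam. Knaves: Willa, Aldo, and Usha.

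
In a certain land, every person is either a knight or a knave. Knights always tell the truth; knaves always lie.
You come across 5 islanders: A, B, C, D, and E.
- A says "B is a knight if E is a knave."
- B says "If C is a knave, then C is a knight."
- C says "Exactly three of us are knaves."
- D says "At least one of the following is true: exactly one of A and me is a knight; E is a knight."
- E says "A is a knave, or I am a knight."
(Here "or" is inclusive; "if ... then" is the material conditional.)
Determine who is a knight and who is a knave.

Suppose A is a knave. Then A's statement "B is a knight if E is a knave" would have to be false. Checking the 16 ways to assign the others, none is consistent with every speaker.
(For instance, with B=knave, C=knave, D=knight, E=knight, A's claim "B is a knight if E is a knave" comes out true where it would need to be false.)
So A must be a knight, making "B is a knight if E is a knave" true. Taking A=knight, B=knave, C=knave, D=knight, E=knight, each remaining statement checks out:
  B (knave): "if C is a knave, then C is a knight" — false. ✓
  C (knave): "exactly three of us are knaves" — false. ✓
  D (knight): "at least one of the following is true: exactly one of A and me is a knight; E is a knight" — true. ✓
  E (knight): "A is a knave, or I am a knight" — true. ✓
This is the unique consistent assignment.

Knights: A, D, and E. Knaves: B and C.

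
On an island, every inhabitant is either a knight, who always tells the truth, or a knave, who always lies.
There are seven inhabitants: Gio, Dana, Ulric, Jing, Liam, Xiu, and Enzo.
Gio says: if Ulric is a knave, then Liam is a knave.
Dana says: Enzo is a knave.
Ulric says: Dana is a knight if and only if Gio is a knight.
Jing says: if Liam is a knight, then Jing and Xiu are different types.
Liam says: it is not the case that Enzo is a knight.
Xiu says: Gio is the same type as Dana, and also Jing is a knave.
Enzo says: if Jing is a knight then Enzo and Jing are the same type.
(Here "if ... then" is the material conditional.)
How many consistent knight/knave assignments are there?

Consistent assignments:
  Gio=knight, Dana=knight, Ulric=knight, Jing=knight, Liam=knight, Xiu=knave, Enzo=knave
  Gio=knight, Dana=knave, Ulric=knave, Jing=knight, Liam=knave, Xiu=knave, Enzo=knight
  Gio=knave, Dana=knight, Ulric=knave, Jing=knight, Liam=knight, Xiu=knave, Enzo=knave

3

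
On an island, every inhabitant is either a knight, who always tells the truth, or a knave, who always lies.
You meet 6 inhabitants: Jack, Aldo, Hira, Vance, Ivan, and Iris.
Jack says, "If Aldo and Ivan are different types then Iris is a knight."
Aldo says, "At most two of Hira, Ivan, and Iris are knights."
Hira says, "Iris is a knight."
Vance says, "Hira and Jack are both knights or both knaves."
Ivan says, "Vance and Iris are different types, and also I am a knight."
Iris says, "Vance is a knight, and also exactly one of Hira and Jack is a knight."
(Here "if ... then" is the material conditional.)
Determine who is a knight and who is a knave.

Jack is a knave, Aldo is a knight, Hira is a knave, Vance is a knight, Ivan is a knave, and Iris is a knave.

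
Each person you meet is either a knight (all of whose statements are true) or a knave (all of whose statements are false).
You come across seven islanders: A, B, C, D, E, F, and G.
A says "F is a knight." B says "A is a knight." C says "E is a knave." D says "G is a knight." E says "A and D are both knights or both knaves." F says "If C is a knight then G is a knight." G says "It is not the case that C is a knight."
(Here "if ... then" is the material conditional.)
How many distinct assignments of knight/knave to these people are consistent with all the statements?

1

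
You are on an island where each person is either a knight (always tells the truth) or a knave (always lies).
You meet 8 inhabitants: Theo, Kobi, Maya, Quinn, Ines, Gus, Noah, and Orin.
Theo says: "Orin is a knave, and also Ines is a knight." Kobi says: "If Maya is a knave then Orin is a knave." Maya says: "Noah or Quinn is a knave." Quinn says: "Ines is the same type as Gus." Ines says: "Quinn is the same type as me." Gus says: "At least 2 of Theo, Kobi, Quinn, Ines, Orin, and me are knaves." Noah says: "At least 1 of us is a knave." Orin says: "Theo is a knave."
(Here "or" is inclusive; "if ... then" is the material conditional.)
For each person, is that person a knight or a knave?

Knights: Quinn, Ines, Gus, Noah, and Orin. Knaves: Theo, Kobi, and Maya.

As a knave, Theo's statement "Orin is a knave, and also Ines is a knight" should be False; it is.
Since Kobi is a knave, "if Maya is a knave then Orin is a knave" needs to be False, which holds.
As a knave, Maya's statement "Noah or Quinn is a knave" should be False; it is.
Quinn (knight): "Ines is the same type as Gus" — true. ✓
Ines is a knight, and the claim "Quinn is the same type as me" is indeed true.
Gus is a knight; "at least 2 of Theo, Kobi, Quinn, Ines, Orin, and me are knaves" is true, as required.
Noah (knight): "at least 1 of us is a knave" — true. ✓
Orin is a knight, and the claim "Theo is a knave" is indeed true.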